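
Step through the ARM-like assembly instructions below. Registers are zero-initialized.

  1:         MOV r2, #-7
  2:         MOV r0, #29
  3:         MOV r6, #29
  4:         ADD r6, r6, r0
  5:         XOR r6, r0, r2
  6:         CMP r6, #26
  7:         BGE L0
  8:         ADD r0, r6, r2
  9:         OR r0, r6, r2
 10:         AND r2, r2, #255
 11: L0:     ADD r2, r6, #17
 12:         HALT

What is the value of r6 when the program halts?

-28

after MOV r2, #-7: r2=-7
after MOV r0, #29: r0=29
after MOV r6, #29: r6=29
after ADD r6, r6, r0: r6=29+29=58
after XOR r6, r0, r2: r6=29^(-7)=-28
CMP r6, #26  (cmp -28,26)
BGE L0: not taken
after ADD r0, r6, r2: r0=(-28)+(-7)=-35
after OR r0, r6, r2: r0=(-28)|(-7)=-3
after AND r2, r2, #255: r2=(-7)&255=249
after ADD r2, r6, #17: r2=(-28)+17=-11
halt.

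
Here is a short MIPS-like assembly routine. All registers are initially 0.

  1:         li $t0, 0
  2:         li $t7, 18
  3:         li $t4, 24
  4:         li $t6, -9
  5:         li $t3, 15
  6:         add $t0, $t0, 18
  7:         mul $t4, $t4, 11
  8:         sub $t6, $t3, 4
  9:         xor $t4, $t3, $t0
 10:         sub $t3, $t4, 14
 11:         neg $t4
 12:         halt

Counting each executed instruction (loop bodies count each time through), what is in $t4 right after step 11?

li $t0, 0 → $t0=0
li $t7, 18 → $t7=18
li $t4, 24 → $t4=24
li $t6, -9 → $t6=-9
li $t3, 15 → $t3=15
add $t0, $t0, 18 → $t0=0+18=18
mul $t4, $t4, 11 → $t4=24*11=264
sub $t6, $t3, 4 → $t6=15-4=11
xor $t4, $t3, $t0 → $t4=15^18=29
sub $t3, $t4, 14 → $t3=29-14=15
neg $t4 → $t4=-(29)=-29
After step 11: $t4 = -29.

-29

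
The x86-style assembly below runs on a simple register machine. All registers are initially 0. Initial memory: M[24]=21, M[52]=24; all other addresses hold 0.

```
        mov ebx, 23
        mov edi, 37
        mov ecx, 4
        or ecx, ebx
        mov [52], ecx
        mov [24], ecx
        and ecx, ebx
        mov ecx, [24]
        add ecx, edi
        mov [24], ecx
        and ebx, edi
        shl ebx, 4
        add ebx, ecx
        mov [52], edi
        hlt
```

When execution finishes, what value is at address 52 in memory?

mov ebx, 23 → ebx=23
mov edi, 37 → edi=37
mov ecx, 4 → ecx=4
or ecx, ebx → ecx=4|23=23
mov [52], ecx → M[52]=23
mov [24], ecx → M[24]=23
and ecx, ebx → ecx=23&23=23
mov ecx, [24] → ecx=M[24]=23
add ecx, edi → ecx=23+37=60
mov [24], ecx → M[24]=60
and ebx, edi → ebx=23&37=5
shl ebx, 4 → ebx=5<<4=80
add ebx, ecx → ebx=80+60=140
mov [52], edi → M[52]=37
halt.

37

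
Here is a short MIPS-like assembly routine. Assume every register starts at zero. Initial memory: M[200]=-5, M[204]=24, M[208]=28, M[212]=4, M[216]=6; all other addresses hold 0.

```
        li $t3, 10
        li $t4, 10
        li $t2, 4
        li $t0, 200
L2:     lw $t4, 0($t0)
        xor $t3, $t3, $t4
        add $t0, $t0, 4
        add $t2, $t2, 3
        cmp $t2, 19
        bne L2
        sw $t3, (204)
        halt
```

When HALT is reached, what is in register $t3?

-9

after li $t3, 10: $t3=10
after li $t4, 10: $t4=10
after li $t2, 4: $t2=4
after li $t0, 200: $t0=200
after lw $t4, 0($t0): $t4=M[200]=-5
after xor $t3, $t3, $t4: $t3=10^(-5)=-15
after add $t0, $t0, 4: $t0=200+4=204
after add $t2, $t2, 3: $t2=4+3=7
cmp $t2, 19  (cmp 7,19)
bne L2: taken
after lw $t4, 0($t0): $t4=M[204]=24
after xor $t3, $t3, $t4: $t3=(-15)^24=-23
after add $t0, $t0, 4: $t0=204+4=208
after add $t2, $t2, 3: $t2=7+3=10
cmp $t2, 19  (cmp 10,19)
bne L2: taken
after lw $t4, 0($t0): $t4=M[208]=28
after xor $t3, $t3, $t4: $t3=(-23)^28=-11
after add $t0, $t0, 4: $t0=208+4=212
after add $t2, $t2, 3: $t2=10+3=13
cmp $t2, 19  (cmp 13,19)
bne L2: taken
after lw $t4, 0($t0): $t4=M[212]=4
after xor $t3, $t3, $t4: $t3=(-11)^4=-15
after add $t0, $t0, 4: $t0=212+4=216
after add $t2, $t2, 3: $t2=13+3=16
cmp $t2, 19  (cmp 16,19)
bne L2: taken
after lw $t4, 0($t0): $t4=M[216]=6
after xor $t3, $t3, $t4: $t3=(-15)^6=-9
after add $t0, $t0, 4: $t0=216+4=220
after add $t2, $t2, 3: $t2=16+3=19
cmp $t2, 19  (cmp 19,19)
bne L2: not taken
sw $t3, (204) → M[204]=-9
halt.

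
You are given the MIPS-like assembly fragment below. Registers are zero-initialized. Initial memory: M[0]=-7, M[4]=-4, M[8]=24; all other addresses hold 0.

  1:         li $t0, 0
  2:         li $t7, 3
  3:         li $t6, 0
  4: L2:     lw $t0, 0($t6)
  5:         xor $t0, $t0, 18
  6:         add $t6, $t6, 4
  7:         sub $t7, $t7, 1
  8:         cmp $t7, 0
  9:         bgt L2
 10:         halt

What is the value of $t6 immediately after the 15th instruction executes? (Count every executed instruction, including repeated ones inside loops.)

8

li $t0, 0 → $t0=0
li $t7, 3 → $t7=3
li $t6, 0 → $t6=0
lw $t0, 0($t6) → $t0=M[0]=-7
xor $t0, $t0, 18 → $t0=(-7)^18=-21
add $t6, $t6, 4 → $t6=0+4=4
sub $t7, $t7, 1 → $t7=3-1=2
cmp $t7, 0  (cmp 2,0)
bgt L2: taken
lw $t0, 0($t6) → $t0=M[4]=-4
xor $t0, $t0, 18 → $t0=(-4)^18=-18
add $t6, $t6, 4 → $t6=4+4=8
sub $t7, $t7, 1 → $t7=2-1=1
cmp $t7, 0  (cmp 1,0)
bgt L2: taken
After step 15: $t6 = 8.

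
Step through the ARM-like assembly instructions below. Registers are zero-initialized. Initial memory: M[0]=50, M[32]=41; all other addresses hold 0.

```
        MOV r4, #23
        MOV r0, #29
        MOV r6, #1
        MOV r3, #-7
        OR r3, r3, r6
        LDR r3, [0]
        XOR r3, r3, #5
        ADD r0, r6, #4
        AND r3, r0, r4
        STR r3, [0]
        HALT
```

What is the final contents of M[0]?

5

MOV r4, #23 → r4=23
MOV r0, #29 → r0=29
MOV r6, #1 → r6=1
MOV r3, #-7 → r3=-7
OR r3, r3, r6 → r3=(-7)|1=-7
LDR r3, [0] → r3=M[0]=50
XOR r3, r3, #5 → r3=50^5=55
ADD r0, r6, #4 → r0=1+4=5
AND r3, r0, r4 → r3=5&23=5
STR r3, [0] → M[0]=5
halt.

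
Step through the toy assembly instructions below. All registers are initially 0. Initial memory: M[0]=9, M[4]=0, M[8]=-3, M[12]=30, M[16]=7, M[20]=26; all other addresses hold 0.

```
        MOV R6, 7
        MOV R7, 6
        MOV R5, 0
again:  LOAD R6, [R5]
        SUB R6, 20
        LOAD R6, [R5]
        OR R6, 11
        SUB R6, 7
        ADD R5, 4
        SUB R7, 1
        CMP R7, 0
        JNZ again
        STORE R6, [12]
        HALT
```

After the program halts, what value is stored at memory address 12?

MOV R6, 7 → R6=7
MOV R7, 6 → R7=6
MOV R5, 0 → R5=0
LOAD R6, [R5] → R6=M[0]=9
SUB R6, 20 → R6=9-20=-11
LOAD R6, [R5] → R6=M[0]=9
OR R6, 11 → R6=9|11=11
SUB R6, 7 → R6=11-7=4
ADD R5, 4 → R5=0+4=4
SUB R7, 1 → R7=6-1=5
CMP R7, 0  (cmp 5,0)
JNZ again: taken
LOAD R6, [R5] → R6=M[4]=0
SUB R6, 20 → R6=0-20=-20
LOAD R6, [R5] → R6=M[4]=0
OR R6, 11 → R6=0|11=11
SUB R6, 7 → R6=11-7=4
ADD R5, 4 → R5=4+4=8
SUB R7, 1 → R7=5-1=4
CMP R7, 0  (cmp 4,0)
JNZ again: taken
LOAD R6, [R5] → R6=M[8]=-3
SUB R6, 20 → R6=(-3)-20=-23
LOAD R6, [R5] → R6=M[8]=-3
OR R6, 11 → R6=(-3)|11=-1
SUB R6, 7 → R6=(-1)-7=-8
ADD R5, 4 → R5=8+4=12
SUB R7, 1 → R7=4-1=3
CMP R7, 0  (cmp 3,0)
JNZ again: taken
LOAD R6, [R5] → R6=M[12]=30
SUB R6, 20 → R6=30-20=10
LOAD R6, [R5] → R6=M[12]=30
OR R6, 11 → R6=30|11=31
SUB R6, 7 → R6=31-7=24
ADD R5, 4 → R5=12+4=16
SUB R7, 1 → R7=3-1=2
CMP R7, 0  (cmp 2,0)
JNZ again: taken
LOAD R6, [R5] → R6=M[16]=7
SUB R6, 20 → R6=7-20=-13
LOAD R6, [R5] → R6=M[16]=7
OR R6, 11 → R6=7|11=15
SUB R6, 7 → R6=15-7=8
ADD R5, 4 → R5=16+4=20
SUB R7, 1 → R7=2-1=1
CMP R7, 0  (cmp 1,0)
JNZ again: taken
LOAD R6, [R5] → R6=M[20]=26
SUB R6, 20 → R6=26-20=6
LOAD R6, [R5] → R6=M[20]=26
OR R6, 11 → R6=26|11=27
SUB R6, 7 → R6=27-7=20
ADD R5, 4 → R5=20+4=24
SUB R7, 1 → R7=1-1=0
CMP R7, 0  (cmp 0,0)
JNZ again: not taken
STORE R6, [12] → M[12]=20
halt.

20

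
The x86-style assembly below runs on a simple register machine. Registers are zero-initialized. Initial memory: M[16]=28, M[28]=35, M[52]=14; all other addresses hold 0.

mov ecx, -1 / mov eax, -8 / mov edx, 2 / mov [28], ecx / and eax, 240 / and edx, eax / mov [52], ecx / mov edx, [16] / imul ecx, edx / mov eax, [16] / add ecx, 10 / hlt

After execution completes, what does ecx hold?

ecx=-1
eax=-8
edx=2
mov [28], ecx → M[28]=-1
eax=(-8)&240=240
edx=2&240=0
mov [52], ecx → M[52]=-1
edx=M[16]=28
ecx=(-1)*28=-28
eax=M[16]=28
ecx=(-28)+10=-18
halt.

-18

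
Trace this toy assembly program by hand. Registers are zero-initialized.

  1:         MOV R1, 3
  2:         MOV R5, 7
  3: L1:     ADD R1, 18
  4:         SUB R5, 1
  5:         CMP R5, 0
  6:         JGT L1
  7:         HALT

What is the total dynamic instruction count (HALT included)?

31

MOV R1, 3 → R1=3
MOV R5, 7 → R5=7
ADD R1, 18 → R1=3+18=21
SUB R5, 1 → R5=7-1=6
CMP R5, 0  (cmp 6,0)
JGT L1: taken
ADD R1, 18 → R1=21+18=39
SUB R5, 1 → R5=6-1=5
CMP R5, 0  (cmp 5,0)
JGT L1: taken
ADD R1, 18 → R1=39+18=57
SUB R5, 1 → R5=5-1=4
CMP R5, 0  (cmp 4,0)
JGT L1: taken
ADD R1, 18 → R1=57+18=75
SUB R5, 1 → R5=4-1=3
CMP R5, 0  (cmp 3,0)
JGT L1: taken
ADD R1, 18 → R1=75+18=93
SUB R5, 1 → R5=3-1=2
CMP R5, 0  (cmp 2,0)
JGT L1: taken
ADD R1, 18 → R1=93+18=111
SUB R5, 1 → R5=2-1=1
CMP R5, 0  (cmp 1,0)
JGT L1: taken
ADD R1, 18 → R1=111+18=129
SUB R5, 1 → R5=1-1=0
CMP R5, 0  (cmp 0,0)
JGT L1: not taken
halt.
Total executed instructions: 31.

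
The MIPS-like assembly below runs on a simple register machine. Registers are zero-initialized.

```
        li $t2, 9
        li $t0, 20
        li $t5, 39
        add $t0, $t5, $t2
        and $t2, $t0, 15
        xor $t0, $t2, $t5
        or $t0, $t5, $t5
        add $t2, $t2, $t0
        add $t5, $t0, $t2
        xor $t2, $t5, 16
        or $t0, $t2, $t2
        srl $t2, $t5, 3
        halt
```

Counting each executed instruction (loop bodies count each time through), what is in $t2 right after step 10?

94

$t2=9
$t0=20
$t5=39
$t0=39+9=48
$t2=48&15=0
$t0=0^39=39
$t0=39|39=39
$t2=0+39=39
$t5=39+39=78
$t2=78^16=94
After step 10: $t2 = 94.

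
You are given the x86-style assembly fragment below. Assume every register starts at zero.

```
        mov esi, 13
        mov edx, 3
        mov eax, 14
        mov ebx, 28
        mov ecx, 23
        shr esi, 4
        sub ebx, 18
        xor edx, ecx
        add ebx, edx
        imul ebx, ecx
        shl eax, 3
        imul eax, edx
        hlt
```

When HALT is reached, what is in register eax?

mov esi, 13 → esi=13
mov edx, 3 → edx=3
mov eax, 14 → eax=14
mov ebx, 28 → ebx=28
mov ecx, 23 → ecx=23
shr esi, 4 → esi=13>>4=0
sub ebx, 18 → ebx=28-18=10
xor edx, ecx → edx=3^23=20
add ebx, edx → ebx=10+20=30
imul ebx, ecx → ebx=30*23=690
shl eax, 3 → eax=14<<3=112
imul eax, edx → eax=112*20=2240
halt.

2240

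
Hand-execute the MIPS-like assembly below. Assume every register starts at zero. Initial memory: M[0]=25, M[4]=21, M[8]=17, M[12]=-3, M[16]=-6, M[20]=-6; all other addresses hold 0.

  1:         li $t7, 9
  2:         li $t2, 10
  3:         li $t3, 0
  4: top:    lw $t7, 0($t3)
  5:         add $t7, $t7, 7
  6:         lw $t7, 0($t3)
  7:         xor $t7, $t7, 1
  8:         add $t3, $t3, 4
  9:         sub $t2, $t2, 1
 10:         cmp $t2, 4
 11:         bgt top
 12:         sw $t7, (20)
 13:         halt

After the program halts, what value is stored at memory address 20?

-5

$t7=9
$t2=10
$t3=0
$t7=M[0]=25
$t7=25+7=32
$t7=M[0]=25
$t7=25^1=24
$t3=0+4=4
$t2=10-1=9
cmp $t2, 4  (cmp 9,4)
bgt top: taken
$t7=M[4]=21
$t7=21+7=28
$t7=M[4]=21
$t7=21^1=20
$t3=4+4=8
$t2=9-1=8
cmp $t2, 4  (cmp 8,4)
bgt top: taken
$t7=M[8]=17
$t7=17+7=24
$t7=M[8]=17
$t7=17^1=16
$t3=8+4=12
$t2=8-1=7
cmp $t2, 4  (cmp 7,4)
bgt top: taken
$t7=M[12]=-3
$t7=(-3)+7=4
$t7=M[12]=-3
$t7=(-3)^1=-4
$t3=12+4=16
$t2=7-1=6
cmp $t2, 4  (cmp 6,4)
bgt top: taken
$t7=M[16]=-6
$t7=(-6)+7=1
$t7=M[16]=-6
$t7=(-6)^1=-5
$t3=16+4=20
$t2=6-1=5
cmp $t2, 4  (cmp 5,4)
bgt top: taken
$t7=M[20]=-6
$t7=(-6)+7=1
$t7=M[20]=-6
$t7=(-6)^1=-5
$t3=20+4=24
$t2=5-1=4
cmp $t2, 4  (cmp 4,4)
bgt top: not taken
sw $t7, (20) → M[20]=-5
halt.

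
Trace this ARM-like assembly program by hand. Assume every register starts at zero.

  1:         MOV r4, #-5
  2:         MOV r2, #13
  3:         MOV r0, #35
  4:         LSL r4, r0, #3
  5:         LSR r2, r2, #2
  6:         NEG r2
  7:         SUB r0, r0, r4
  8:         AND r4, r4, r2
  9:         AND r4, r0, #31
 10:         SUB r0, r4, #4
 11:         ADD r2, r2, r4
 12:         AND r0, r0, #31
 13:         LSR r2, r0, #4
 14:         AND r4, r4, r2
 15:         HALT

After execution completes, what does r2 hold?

r4=-5
r2=13
r0=35
r4=35<<3=280
r2=13>>2=3
r2=-(3)=-3
r0=35-280=-245
r4=280&(-3)=280
r4=(-245)&31=11
r0=11-4=7
r2=(-3)+11=8
r0=7&31=7
r2=7>>4=0
r4=11&0=0
halt.

0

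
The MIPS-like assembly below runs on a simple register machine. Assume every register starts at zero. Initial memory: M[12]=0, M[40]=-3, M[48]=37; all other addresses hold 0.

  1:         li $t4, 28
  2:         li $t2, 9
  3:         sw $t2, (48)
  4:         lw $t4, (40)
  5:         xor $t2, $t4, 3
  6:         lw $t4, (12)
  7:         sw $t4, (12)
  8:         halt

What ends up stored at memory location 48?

li $t4, 28 → $t4=28
li $t2, 9 → $t2=9
sw $t2, (48) → M[48]=9
lw $t4, (40) → $t4=M[40]=-3
xor $t2, $t4, 3 → $t2=(-3)^3=-2
lw $t4, (12) → $t4=M[12]=0
sw $t4, (12) → M[12]=0
halt.

9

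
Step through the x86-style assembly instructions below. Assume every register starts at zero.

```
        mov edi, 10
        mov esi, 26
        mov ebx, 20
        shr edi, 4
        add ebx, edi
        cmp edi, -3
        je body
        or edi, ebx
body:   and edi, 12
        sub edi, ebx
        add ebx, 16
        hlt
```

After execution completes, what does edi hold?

-16

mov edi, 10 → edi=10
mov esi, 26 → esi=26
mov ebx, 20 → ebx=20
shr edi, 4 → edi=10>>4=0
add ebx, edi → ebx=20+0=20
cmp edi, -3  (cmp 0,-3)
je body: not taken
or edi, ebx → edi=0|20=20
and edi, 12 → edi=20&12=4
sub edi, ebx → edi=4-20=-16
add ebx, 16 → ebx=20+16=36
halt.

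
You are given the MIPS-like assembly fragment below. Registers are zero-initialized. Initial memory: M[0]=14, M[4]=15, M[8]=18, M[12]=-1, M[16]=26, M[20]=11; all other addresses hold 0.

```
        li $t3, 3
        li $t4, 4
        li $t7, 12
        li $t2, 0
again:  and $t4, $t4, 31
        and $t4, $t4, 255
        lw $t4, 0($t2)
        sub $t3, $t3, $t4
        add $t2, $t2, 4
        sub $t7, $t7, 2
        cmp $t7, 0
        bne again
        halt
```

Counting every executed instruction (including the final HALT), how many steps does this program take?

li $t3, 3 → $t3=3
li $t4, 4 → $t4=4
li $t7, 12 → $t7=12
li $t2, 0 → $t2=0
and $t4, $t4, 31 → $t4=4&31=4
and $t4, $t4, 255 → $t4=4&255=4
lw $t4, 0($t2) → $t4=M[0]=14
sub $t3, $t3, $t4 → $t3=3-14=-11
add $t2, $t2, 4 → $t2=0+4=4
sub $t7, $t7, 2 → $t7=12-2=10
cmp $t7, 0  (cmp 10,0)
bne again: taken
and $t4, $t4, 31 → $t4=14&31=14
and $t4, $t4, 255 → $t4=14&255=14
lw $t4, 0($t2) → $t4=M[4]=15
sub $t3, $t3, $t4 → $t3=(-11)-15=-26
add $t2, $t2, 4 → $t2=4+4=8
sub $t7, $t7, 2 → $t7=10-2=8
cmp $t7, 0  (cmp 8,0)
bne again: taken
and $t4, $t4, 31 → $t4=15&31=15
and $t4, $t4, 255 → $t4=15&255=15
lw $t4, 0($t2) → $t4=M[8]=18
sub $t3, $t3, $t4 → $t3=(-26)-18=-44
add $t2, $t2, 4 → $t2=8+4=12
sub $t7, $t7, 2 → $t7=8-2=6
cmp $t7, 0  (cmp 6,0)
bne again: taken
and $t4, $t4, 31 → $t4=18&31=18
and $t4, $t4, 255 → $t4=18&255=18
lw $t4, 0($t2) → $t4=M[12]=-1
sub $t3, $t3, $t4 → $t3=(-44)-(-1)=-43
add $t2, $t2, 4 → $t2=12+4=16
sub $t7, $t7, 2 → $t7=6-2=4
cmp $t7, 0  (cmp 4,0)
bne again: taken
and $t4, $t4, 31 → $t4=(-1)&31=31
and $t4, $t4, 255 → $t4=31&255=31
lw $t4, 0($t2) → $t4=M[16]=26
sub $t3, $t3, $t4 → $t3=(-43)-26=-69
add $t2, $t2, 4 → $t2=16+4=20
sub $t7, $t7, 2 → $t7=4-2=2
cmp $t7, 0  (cmp 2,0)
bne again: taken
and $t4, $t4, 31 → $t4=26&31=26
and $t4, $t4, 255 → $t4=26&255=26
lw $t4, 0($t2) → $t4=M[20]=11
sub $t3, $t3, $t4 → $t3=(-69)-11=-80
add $t2, $t2, 4 → $t2=20+4=24
sub $t7, $t7, 2 → $t7=2-2=0
cmp $t7, 0  (cmp 0,0)
bne again: not taken
halt.
Total executed instructions: 53.

53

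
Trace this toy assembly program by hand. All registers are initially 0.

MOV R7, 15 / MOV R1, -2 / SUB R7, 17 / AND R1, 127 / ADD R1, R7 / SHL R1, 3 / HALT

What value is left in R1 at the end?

MOV R7, 15 → R7=15
MOV R1, -2 → R1=-2
SUB R7, 17 → R7=15-17=-2
AND R1, 127 → R1=(-2)&127=126
ADD R1, R7 → R1=126+(-2)=124
SHL R1, 3 → R1=124<<3=992
halt.

992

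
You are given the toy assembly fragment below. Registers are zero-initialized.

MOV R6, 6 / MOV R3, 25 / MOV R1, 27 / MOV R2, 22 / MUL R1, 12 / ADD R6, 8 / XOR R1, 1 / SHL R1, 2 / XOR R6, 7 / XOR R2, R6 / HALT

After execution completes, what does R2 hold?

31

MOV R6, 6 → R6=6
MOV R3, 25 → R3=25
MOV R1, 27 → R1=27
MOV R2, 22 → R2=22
MUL R1, 12 → R1=27*12=324
ADD R6, 8 → R6=6+8=14
XOR R1, 1 → R1=324^1=325
SHL R1, 2 → R1=325<<2=1300
XOR R6, 7 → R6=14^7=9
XOR R2, R6 → R2=22^9=31
halt.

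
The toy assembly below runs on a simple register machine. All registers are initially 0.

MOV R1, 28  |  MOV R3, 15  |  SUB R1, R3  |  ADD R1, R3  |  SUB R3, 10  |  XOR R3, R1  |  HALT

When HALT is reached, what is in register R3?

25

MOV R1, 28 → R1=28
MOV R3, 15 → R3=15
SUB R1, R3 → R1=28-15=13
ADD R1, R3 → R1=13+15=28
SUB R3, 10 → R3=15-10=5
XOR R3, R1 → R3=5^28=25
halt.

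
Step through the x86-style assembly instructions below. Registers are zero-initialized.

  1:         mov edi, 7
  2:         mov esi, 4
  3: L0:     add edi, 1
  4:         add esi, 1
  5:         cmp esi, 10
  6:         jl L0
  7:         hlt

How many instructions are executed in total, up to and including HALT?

27

mov edi, 7 → edi=7
mov esi, 4 → esi=4
add edi, 1 → edi=7+1=8
add esi, 1 → esi=4+1=5
cmp esi, 10  (cmp 5,10)
jl L0: taken
add edi, 1 → edi=8+1=9
add esi, 1 → esi=5+1=6
cmp esi, 10  (cmp 6,10)
jl L0: taken
add edi, 1 → edi=9+1=10
add esi, 1 → esi=6+1=7
cmp esi, 10  (cmp 7,10)
jl L0: taken
add edi, 1 → edi=10+1=11
add esi, 1 → esi=7+1=8
cmp esi, 10  (cmp 8,10)
jl L0: taken
add edi, 1 → edi=11+1=12
add esi, 1 → esi=8+1=9
cmp esi, 10  (cmp 9,10)
jl L0: taken
add edi, 1 → edi=12+1=13
add esi, 1 → esi=9+1=10
cmp esi, 10  (cmp 10,10)
jl L0: not taken
halt.
Total executed instructions: 27.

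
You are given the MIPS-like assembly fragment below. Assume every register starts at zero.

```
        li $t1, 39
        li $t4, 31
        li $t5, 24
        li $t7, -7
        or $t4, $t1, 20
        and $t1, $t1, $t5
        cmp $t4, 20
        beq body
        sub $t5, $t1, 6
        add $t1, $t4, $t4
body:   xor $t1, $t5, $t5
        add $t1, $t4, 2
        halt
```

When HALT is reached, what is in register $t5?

-6

$t1=39
$t4=31
$t5=24
$t7=-7
$t4=39|20=55
$t1=39&24=0
cmp $t4, 20  (cmp 55,20)
beq body: not taken
$t5=0-6=-6
$t1=55+55=110
$t1=(-6)^(-6)=0
$t1=55+2=57
halt.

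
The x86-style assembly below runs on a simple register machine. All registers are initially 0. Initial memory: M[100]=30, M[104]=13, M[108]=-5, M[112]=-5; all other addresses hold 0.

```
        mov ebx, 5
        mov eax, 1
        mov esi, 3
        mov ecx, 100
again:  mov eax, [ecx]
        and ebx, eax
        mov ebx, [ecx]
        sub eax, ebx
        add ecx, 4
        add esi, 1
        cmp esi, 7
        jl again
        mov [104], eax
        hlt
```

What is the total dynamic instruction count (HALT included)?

mov ebx, 5 → ebx=5
mov eax, 1 → eax=1
mov esi, 3 → esi=3
mov ecx, 100 → ecx=100
mov eax, [ecx] → eax=M[100]=30
and ebx, eax → ebx=5&30=4
mov ebx, [ecx] → ebx=M[100]=30
sub eax, ebx → eax=30-30=0
add ecx, 4 → ecx=100+4=104
add esi, 1 → esi=3+1=4
cmp esi, 7  (cmp 4,7)
jl again: taken
mov eax, [ecx] → eax=M[104]=13
and ebx, eax → ebx=30&13=12
mov ebx, [ecx] → ebx=M[104]=13
sub eax, ebx → eax=13-13=0
add ecx, 4 → ecx=104+4=108
add esi, 1 → esi=4+1=5
cmp esi, 7  (cmp 5,7)
jl again: taken
mov eax, [ecx] → eax=M[108]=-5
and ebx, eax → ebx=13&(-5)=9
mov ebx, [ecx] → ebx=M[108]=-5
sub eax, ebx → eax=(-5)-(-5)=0
add ecx, 4 → ecx=108+4=112
add esi, 1 → esi=5+1=6
cmp esi, 7  (cmp 6,7)
jl again: taken
mov eax, [ecx] → eax=M[112]=-5
and ebx, eax → ebx=(-5)&(-5)=-5
mov ebx, [ecx] → ebx=M[112]=-5
sub eax, ebx → eax=(-5)-(-5)=0
add ecx, 4 → ecx=112+4=116
add esi, 1 → esi=6+1=7
cmp esi, 7  (cmp 7,7)
jl again: not taken
mov [104], eax → M[104]=0
halt.
Total executed instructions: 38.

38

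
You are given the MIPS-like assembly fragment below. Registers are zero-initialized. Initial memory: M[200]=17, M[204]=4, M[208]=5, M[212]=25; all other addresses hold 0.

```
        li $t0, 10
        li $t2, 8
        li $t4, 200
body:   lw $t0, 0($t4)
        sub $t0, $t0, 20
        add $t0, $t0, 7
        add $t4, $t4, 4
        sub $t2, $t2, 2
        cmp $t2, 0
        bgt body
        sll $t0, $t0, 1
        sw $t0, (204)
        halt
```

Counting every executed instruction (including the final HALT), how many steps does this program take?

34

after li $t0, 10: $t0=10
after li $t2, 8: $t2=8
after li $t4, 200: $t4=200
after lw $t0, 0($t4): $t0=M[200]=17
after sub $t0, $t0, 20: $t0=17-20=-3
after add $t0, $t0, 7: $t0=(-3)+7=4
after add $t4, $t4, 4: $t4=200+4=204
after sub $t2, $t2, 2: $t2=8-2=6
cmp $t2, 0  (cmp 6,0)
bgt body: taken
after lw $t0, 0($t4): $t0=M[204]=4
after sub $t0, $t0, 20: $t0=4-20=-16
after add $t0, $t0, 7: $t0=(-16)+7=-9
after add $t4, $t4, 4: $t4=204+4=208
after sub $t2, $t2, 2: $t2=6-2=4
cmp $t2, 0  (cmp 4,0)
bgt body: taken
after lw $t0, 0($t4): $t0=M[208]=5
after sub $t0, $t0, 20: $t0=5-20=-15
after add $t0, $t0, 7: $t0=(-15)+7=-8
after add $t4, $t4, 4: $t4=208+4=212
after sub $t2, $t2, 2: $t2=4-2=2
cmp $t2, 0  (cmp 2,0)
bgt body: taken
after lw $t0, 0($t4): $t0=M[212]=25
after sub $t0, $t0, 20: $t0=25-20=5
after add $t0, $t0, 7: $t0=5+7=12
after add $t4, $t4, 4: $t4=212+4=216
after sub $t2, $t2, 2: $t2=2-2=0
cmp $t2, 0  (cmp 0,0)
bgt body: not taken
after sll $t0, $t0, 1: $t0=12<<1=24
sw $t0, (204) → M[204]=24
halt.
Total executed instructions: 34.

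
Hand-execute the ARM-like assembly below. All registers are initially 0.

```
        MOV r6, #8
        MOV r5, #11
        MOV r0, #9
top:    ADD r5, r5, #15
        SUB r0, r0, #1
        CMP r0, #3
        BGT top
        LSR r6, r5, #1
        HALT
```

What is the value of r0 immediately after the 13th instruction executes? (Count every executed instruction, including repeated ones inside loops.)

after MOV r6, #8: r6=8
after MOV r5, #11: r5=11
after MOV r0, #9: r0=9
after ADD r5, r5, #15: r5=11+15=26
after SUB r0, r0, #1: r0=9-1=8
CMP r0, #3  (cmp 8,3)
BGT top: taken
after ADD r5, r5, #15: r5=26+15=41
after SUB r0, r0, #1: r0=8-1=7
CMP r0, #3  (cmp 7,3)
BGT top: taken
after ADD r5, r5, #15: r5=41+15=56
after SUB r0, r0, #1: r0=7-1=6
After step 13: r0 = 6.

6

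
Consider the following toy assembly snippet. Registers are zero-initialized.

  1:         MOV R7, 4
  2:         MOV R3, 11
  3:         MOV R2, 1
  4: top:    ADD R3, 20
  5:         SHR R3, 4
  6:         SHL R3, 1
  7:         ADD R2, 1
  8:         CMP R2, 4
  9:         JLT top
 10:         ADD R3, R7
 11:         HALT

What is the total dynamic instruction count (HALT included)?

MOV R7, 4 → R7=4
MOV R3, 11 → R3=11
MOV R2, 1 → R2=1
ADD R3, 20 → R3=11+20=31
SHR R3, 4 → R3=31>>4=1
SHL R3, 1 → R3=1<<1=2
ADD R2, 1 → R2=1+1=2
CMP R2, 4  (cmp 2,4)
JLT top: taken
ADD R3, 20 → R3=2+20=22
SHR R3, 4 → R3=22>>4=1
SHL R3, 1 → R3=1<<1=2
ADD R2, 1 → R2=2+1=3
CMP R2, 4  (cmp 3,4)
JLT top: taken
ADD R3, 20 → R3=2+20=22
SHR R3, 4 → R3=22>>4=1
SHL R3, 1 → R3=1<<1=2
ADD R2, 1 → R2=3+1=4
CMP R2, 4  (cmp 4,4)
JLT top: not taken
ADD R3, R7 → R3=2+4=6
halt.
Total executed instructions: 23.

23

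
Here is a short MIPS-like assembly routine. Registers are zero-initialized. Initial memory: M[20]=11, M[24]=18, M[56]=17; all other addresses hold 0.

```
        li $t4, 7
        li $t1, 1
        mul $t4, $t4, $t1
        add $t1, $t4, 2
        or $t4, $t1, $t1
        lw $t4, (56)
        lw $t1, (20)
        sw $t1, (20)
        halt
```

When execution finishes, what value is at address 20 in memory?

11

$t4=7
$t1=1
$t4=7*1=7
$t1=7+2=9
$t4=9|9=9
$t4=M[56]=17
$t1=M[20]=11
sw $t1, (20) → M[20]=11
halt.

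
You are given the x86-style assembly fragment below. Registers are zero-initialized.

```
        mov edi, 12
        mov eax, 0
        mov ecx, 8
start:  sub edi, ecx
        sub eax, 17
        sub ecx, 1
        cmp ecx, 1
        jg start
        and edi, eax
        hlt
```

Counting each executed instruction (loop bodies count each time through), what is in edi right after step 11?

after mov edi, 12: edi=12
after mov eax, 0: eax=0
after mov ecx, 8: ecx=8
after sub edi, ecx: edi=12-8=4
after sub eax, 17: eax=0-17=-17
after sub ecx, 1: ecx=8-1=7
cmp ecx, 1  (cmp 7,1)
jg start: taken
after sub edi, ecx: edi=4-7=-3
after sub eax, 17: eax=(-17)-17=-34
after sub ecx, 1: ecx=7-1=6
After step 11: edi = -3.

-3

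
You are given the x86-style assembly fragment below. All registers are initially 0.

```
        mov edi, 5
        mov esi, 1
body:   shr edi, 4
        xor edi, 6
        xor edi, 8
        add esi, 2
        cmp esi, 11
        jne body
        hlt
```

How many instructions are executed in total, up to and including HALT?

edi=5
esi=1
edi=5>>4=0
edi=0^6=6
edi=6^8=14
esi=1+2=3
cmp esi, 11  (cmp 3,11)
jne body: taken
edi=14>>4=0
edi=0^6=6
edi=6^8=14
esi=3+2=5
cmp esi, 11  (cmp 5,11)
jne body: taken
edi=14>>4=0
edi=0^6=6
edi=6^8=14
esi=5+2=7
cmp esi, 11  (cmp 7,11)
jne body: taken
edi=14>>4=0
edi=0^6=6
edi=6^8=14
esi=7+2=9
cmp esi, 11  (cmp 9,11)
jne body: taken
edi=14>>4=0
edi=0^6=6
edi=6^8=14
esi=9+2=11
cmp esi, 11  (cmp 11,11)
jne body: not taken
halt.
Total executed instructions: 33.

33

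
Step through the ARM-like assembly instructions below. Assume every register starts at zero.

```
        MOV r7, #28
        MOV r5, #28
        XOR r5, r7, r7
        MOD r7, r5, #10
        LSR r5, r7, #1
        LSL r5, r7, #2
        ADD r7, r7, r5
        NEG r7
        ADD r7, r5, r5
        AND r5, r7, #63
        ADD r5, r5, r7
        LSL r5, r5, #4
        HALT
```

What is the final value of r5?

0

after MOV r7, #28: r7=28
after MOV r5, #28: r5=28
after XOR r5, r7, r7: r5=28^28=0
after MOD r7, r5, #10: r7=0%10=0
after LSR r5, r7, #1: r5=0>>1=0
after LSL r5, r7, #2: r5=0<<2=0
after ADD r7, r7, r5: r7=0+0=0
after NEG r7: r7=-(0)=0
after ADD r7, r5, r5: r7=0+0=0
after AND r5, r7, #63: r5=0&63=0
after ADD r5, r5, r7: r5=0+0=0
after LSL r5, r5, #4: r5=0<<4=0
halt.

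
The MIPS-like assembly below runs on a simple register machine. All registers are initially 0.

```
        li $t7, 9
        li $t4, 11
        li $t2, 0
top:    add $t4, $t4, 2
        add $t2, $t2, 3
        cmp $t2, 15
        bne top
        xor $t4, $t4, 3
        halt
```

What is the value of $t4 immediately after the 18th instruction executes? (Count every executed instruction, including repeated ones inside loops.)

19

li $t7, 9 → $t7=9
li $t4, 11 → $t4=11
li $t2, 0 → $t2=0
add $t4, $t4, 2 → $t4=11+2=13
add $t2, $t2, 3 → $t2=0+3=3
cmp $t2, 15  (cmp 3,15)
bne top: taken
add $t4, $t4, 2 → $t4=13+2=15
add $t2, $t2, 3 → $t2=3+3=6
cmp $t2, 15  (cmp 6,15)
bne top: taken
add $t4, $t4, 2 → $t4=15+2=17
add $t2, $t2, 3 → $t2=6+3=9
cmp $t2, 15  (cmp 9,15)
bne top: taken
add $t4, $t4, 2 → $t4=17+2=19
add $t2, $t2, 3 → $t2=9+3=12
cmp $t2, 15  (cmp 12,15)
After step 18: $t4 = 19.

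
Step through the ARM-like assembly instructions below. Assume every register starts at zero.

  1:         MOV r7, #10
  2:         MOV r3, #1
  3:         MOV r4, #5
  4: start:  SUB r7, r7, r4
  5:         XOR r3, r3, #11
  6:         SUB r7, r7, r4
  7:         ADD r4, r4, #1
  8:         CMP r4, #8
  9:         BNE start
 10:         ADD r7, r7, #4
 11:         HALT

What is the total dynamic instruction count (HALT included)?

23

r7=10
r3=1
r4=5
r7=10-5=5
r3=1^11=10
r7=5-5=0
r4=5+1=6
CMP r4, #8  (cmp 6,8)
BNE start: taken
r7=0-6=-6
r3=10^11=1
r7=(-6)-6=-12
r4=6+1=7
CMP r4, #8  (cmp 7,8)
BNE start: taken
r7=(-12)-7=-19
r3=1^11=10
r7=(-19)-7=-26
r4=7+1=8
CMP r4, #8  (cmp 8,8)
BNE start: not taken
r7=(-26)+4=-22
halt.
Total executed instructions: 23.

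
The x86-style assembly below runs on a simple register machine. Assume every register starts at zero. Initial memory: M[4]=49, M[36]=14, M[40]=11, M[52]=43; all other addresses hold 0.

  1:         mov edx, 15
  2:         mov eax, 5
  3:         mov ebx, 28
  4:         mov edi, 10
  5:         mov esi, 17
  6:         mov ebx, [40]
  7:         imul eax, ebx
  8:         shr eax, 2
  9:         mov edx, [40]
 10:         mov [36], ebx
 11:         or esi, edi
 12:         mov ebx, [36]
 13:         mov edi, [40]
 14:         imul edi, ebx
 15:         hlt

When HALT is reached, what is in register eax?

13

edx=15
eax=5
ebx=28
edi=10
esi=17
ebx=M[40]=11
eax=5*11=55
eax=55>>2=13
edx=M[40]=11
mov [36], ebx → M[36]=11
esi=17|10=27
ebx=M[36]=11
edi=M[40]=11
edi=11*11=121
halt.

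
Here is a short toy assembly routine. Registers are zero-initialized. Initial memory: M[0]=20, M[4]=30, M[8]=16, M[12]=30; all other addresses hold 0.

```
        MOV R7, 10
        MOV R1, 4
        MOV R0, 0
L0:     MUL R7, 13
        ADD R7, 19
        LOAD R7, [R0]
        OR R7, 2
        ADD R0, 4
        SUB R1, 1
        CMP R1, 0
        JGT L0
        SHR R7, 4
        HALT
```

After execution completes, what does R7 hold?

MOV R7, 10 → R7=10
MOV R1, 4 → R1=4
MOV R0, 0 → R0=0
MUL R7, 13 → R7=10*13=130
ADD R7, 19 → R7=130+19=149
LOAD R7, [R0] → R7=M[0]=20
OR R7, 2 → R7=20|2=22
ADD R0, 4 → R0=0+4=4
SUB R1, 1 → R1=4-1=3
CMP R1, 0  (cmp 3,0)
JGT L0: taken
MUL R7, 13 → R7=22*13=286
ADD R7, 19 → R7=286+19=305
LOAD R7, [R0] → R7=M[4]=30
OR R7, 2 → R7=30|2=30
ADD R0, 4 → R0=4+4=8
SUB R1, 1 → R1=3-1=2
CMP R1, 0  (cmp 2,0)
JGT L0: taken
MUL R7, 13 → R7=30*13=390
ADD R7, 19 → R7=390+19=409
LOAD R7, [R0] → R7=M[8]=16
OR R7, 2 → R7=16|2=18
ADD R0, 4 → R0=8+4=12
SUB R1, 1 → R1=2-1=1
CMP R1, 0  (cmp 1,0)
JGT L0: taken
MUL R7, 13 → R7=18*13=234
ADD R7, 19 → R7=234+19=253
LOAD R7, [R0] → R7=M[12]=30
OR R7, 2 → R7=30|2=30
ADD R0, 4 → R0=12+4=16
SUB R1, 1 → R1=1-1=0
CMP R1, 0  (cmp 0,0)
JGT L0: not taken
SHR R7, 4 → R7=30>>4=1
halt.

1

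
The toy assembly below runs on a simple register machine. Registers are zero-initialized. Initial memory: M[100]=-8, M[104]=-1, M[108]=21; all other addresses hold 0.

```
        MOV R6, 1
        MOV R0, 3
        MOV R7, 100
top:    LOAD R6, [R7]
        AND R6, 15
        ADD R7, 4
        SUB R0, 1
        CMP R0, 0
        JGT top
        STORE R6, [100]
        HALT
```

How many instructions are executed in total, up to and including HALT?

after MOV R6, 1: R6=1
after MOV R0, 3: R0=3
after MOV R7, 100: R7=100
after LOAD R6, [R7]: R6=M[100]=-8
after AND R6, 15: R6=(-8)&15=8
after ADD R7, 4: R7=100+4=104
after SUB R0, 1: R0=3-1=2
CMP R0, 0  (cmp 2,0)
JGT top: taken
after LOAD R6, [R7]: R6=M[104]=-1
after AND R6, 15: R6=(-1)&15=15
after ADD R7, 4: R7=104+4=108
after SUB R0, 1: R0=2-1=1
CMP R0, 0  (cmp 1,0)
JGT top: taken
after LOAD R6, [R7]: R6=M[108]=21
after AND R6, 15: R6=21&15=5
after ADD R7, 4: R7=108+4=112
after SUB R0, 1: R0=1-1=0
CMP R0, 0  (cmp 0,0)
JGT top: not taken
STORE R6, [100] → M[100]=5
halt.
Total executed instructions: 23.

23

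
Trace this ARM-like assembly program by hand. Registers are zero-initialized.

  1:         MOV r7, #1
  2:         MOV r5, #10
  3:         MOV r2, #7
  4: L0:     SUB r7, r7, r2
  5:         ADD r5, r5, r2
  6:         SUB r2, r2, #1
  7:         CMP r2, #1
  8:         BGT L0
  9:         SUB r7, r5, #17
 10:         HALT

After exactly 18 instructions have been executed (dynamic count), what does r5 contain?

r7=1
r5=10
r2=7
r7=1-7=-6
r5=10+7=17
r2=7-1=6
CMP r2, #1  (cmp 6,1)
BGT L0: taken
r7=(-6)-6=-12
r5=17+6=23
r2=6-1=5
CMP r2, #1  (cmp 5,1)
BGT L0: taken
r7=(-12)-5=-17
r5=23+5=28
r2=5-1=4
CMP r2, #1  (cmp 4,1)
BGT L0: taken
After step 18: r5 = 28.

28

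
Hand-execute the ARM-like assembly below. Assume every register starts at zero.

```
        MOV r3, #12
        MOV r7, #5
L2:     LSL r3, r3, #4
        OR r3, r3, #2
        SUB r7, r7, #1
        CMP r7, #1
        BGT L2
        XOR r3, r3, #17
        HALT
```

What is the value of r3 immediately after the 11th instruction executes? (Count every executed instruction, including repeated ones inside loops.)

MOV r3, #12 → r3=12
MOV r7, #5 → r7=5
LSL r3, r3, #4 → r3=12<<4=192
OR r3, r3, #2 → r3=192|2=194
SUB r7, r7, #1 → r7=5-1=4
CMP r7, #1  (cmp 4,1)
BGT L2: taken
LSL r3, r3, #4 → r3=194<<4=3104
OR r3, r3, #2 → r3=3104|2=3106
SUB r7, r7, #1 → r7=4-1=3
CMP r7, #1  (cmp 3,1)
After step 11: r3 = 3106.

3106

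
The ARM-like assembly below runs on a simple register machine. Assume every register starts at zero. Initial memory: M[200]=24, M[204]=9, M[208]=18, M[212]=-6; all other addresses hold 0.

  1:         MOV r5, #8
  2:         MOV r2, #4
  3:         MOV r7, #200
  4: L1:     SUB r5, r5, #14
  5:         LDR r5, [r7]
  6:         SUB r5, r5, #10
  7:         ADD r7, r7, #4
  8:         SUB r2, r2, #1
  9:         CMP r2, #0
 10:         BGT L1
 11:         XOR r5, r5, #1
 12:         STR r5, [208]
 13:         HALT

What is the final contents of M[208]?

-15

r5=8
r2=4
r7=200
r5=8-14=-6
r5=M[200]=24
r5=24-10=14
r7=200+4=204
r2=4-1=3
CMP r2, #0  (cmp 3,0)
BGT L1: taken
r5=14-14=0
r5=M[204]=9
r5=9-10=-1
r7=204+4=208
r2=3-1=2
CMP r2, #0  (cmp 2,0)
BGT L1: taken
r5=(-1)-14=-15
r5=M[208]=18
r5=18-10=8
r7=208+4=212
r2=2-1=1
CMP r2, #0  (cmp 1,0)
BGT L1: taken
r5=8-14=-6
r5=M[212]=-6
r5=(-6)-10=-16
r7=212+4=216
r2=1-1=0
CMP r2, #0  (cmp 0,0)
BGT L1: not taken
r5=(-16)^1=-15
STR r5, [208] → M[208]=-15
halt.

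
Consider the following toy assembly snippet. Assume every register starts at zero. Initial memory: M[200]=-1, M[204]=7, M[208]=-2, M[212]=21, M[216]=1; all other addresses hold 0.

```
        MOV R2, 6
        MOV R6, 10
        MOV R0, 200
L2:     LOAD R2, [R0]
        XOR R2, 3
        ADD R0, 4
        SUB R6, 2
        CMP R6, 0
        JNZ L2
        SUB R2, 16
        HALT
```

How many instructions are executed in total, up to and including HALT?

MOV R2, 6 → R2=6
MOV R6, 10 → R6=10
MOV R0, 200 → R0=200
LOAD R2, [R0] → R2=M[200]=-1
XOR R2, 3 → R2=(-1)^3=-4
ADD R0, 4 → R0=200+4=204
SUB R6, 2 → R6=10-2=8
CMP R6, 0  (cmp 8,0)
JNZ L2: taken
LOAD R2, [R0] → R2=M[204]=7
XOR R2, 3 → R2=7^3=4
ADD R0, 4 → R0=204+4=208
SUB R6, 2 → R6=8-2=6
CMP R6, 0  (cmp 6,0)
JNZ L2: taken
LOAD R2, [R0] → R2=M[208]=-2
XOR R2, 3 → R2=(-2)^3=-3
ADD R0, 4 → R0=208+4=212
SUB R6, 2 → R6=6-2=4
CMP R6, 0  (cmp 4,0)
JNZ L2: taken
LOAD R2, [R0] → R2=M[212]=21
XOR R2, 3 → R2=21^3=22
ADD R0, 4 → R0=212+4=216
SUB R6, 2 → R6=4-2=2
CMP R6, 0  (cmp 2,0)
JNZ L2: taken
LOAD R2, [R0] → R2=M[216]=1
XOR R2, 3 → R2=1^3=2
ADD R0, 4 → R0=216+4=220
SUB R6, 2 → R6=2-2=0
CMP R6, 0  (cmp 0,0)
JNZ L2: not taken
SUB R2, 16 → R2=2-16=-14
halt.
Total executed instructions: 35.

35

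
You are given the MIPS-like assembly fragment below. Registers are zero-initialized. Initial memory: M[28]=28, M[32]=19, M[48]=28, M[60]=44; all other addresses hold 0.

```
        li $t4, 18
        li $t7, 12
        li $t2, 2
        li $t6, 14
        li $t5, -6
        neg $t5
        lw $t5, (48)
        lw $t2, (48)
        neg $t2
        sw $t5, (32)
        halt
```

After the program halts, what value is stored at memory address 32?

28

$t4=18
$t7=12
$t2=2
$t6=14
$t5=-6
$t5=-(-6)=6
$t5=M[48]=28
$t2=M[48]=28
$t2=-(28)=-28
sw $t5, (32) → M[32]=28
halt.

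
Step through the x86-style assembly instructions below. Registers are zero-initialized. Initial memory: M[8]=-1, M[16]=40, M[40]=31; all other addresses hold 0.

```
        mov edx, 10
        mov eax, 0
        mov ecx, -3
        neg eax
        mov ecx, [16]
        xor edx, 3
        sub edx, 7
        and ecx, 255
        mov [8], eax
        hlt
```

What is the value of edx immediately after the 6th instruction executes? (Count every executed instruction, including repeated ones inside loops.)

9

edx=10
eax=0
ecx=-3
eax=-(0)=0
ecx=M[16]=40
edx=10^3=9
After step 6: edx = 9.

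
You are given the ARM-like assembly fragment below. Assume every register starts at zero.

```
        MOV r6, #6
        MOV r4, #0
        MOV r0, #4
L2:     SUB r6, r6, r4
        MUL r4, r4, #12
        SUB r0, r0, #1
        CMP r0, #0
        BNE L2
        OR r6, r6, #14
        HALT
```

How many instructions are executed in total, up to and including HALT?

25

after MOV r6, #6: r6=6
after MOV r4, #0: r4=0
after MOV r0, #4: r0=4
after SUB r6, r6, r4: r6=6-0=6
after MUL r4, r4, #12: r4=0*12=0
after SUB r0, r0, #1: r0=4-1=3
CMP r0, #0  (cmp 3,0)
BNE L2: taken
after SUB r6, r6, r4: r6=6-0=6
after MUL r4, r4, #12: r4=0*12=0
after SUB r0, r0, #1: r0=3-1=2
CMP r0, #0  (cmp 2,0)
BNE L2: taken
after SUB r6, r6, r4: r6=6-0=6
after MUL r4, r4, #12: r4=0*12=0
after SUB r0, r0, #1: r0=2-1=1
CMP r0, #0  (cmp 1,0)
BNE L2: taken
after SUB r6, r6, r4: r6=6-0=6
after MUL r4, r4, #12: r4=0*12=0
after SUB r0, r0, #1: r0=1-1=0
CMP r0, #0  (cmp 0,0)
BNE L2: not taken
after OR r6, r6, #14: r6=6|14=14
halt.
Total executed instructions: 25.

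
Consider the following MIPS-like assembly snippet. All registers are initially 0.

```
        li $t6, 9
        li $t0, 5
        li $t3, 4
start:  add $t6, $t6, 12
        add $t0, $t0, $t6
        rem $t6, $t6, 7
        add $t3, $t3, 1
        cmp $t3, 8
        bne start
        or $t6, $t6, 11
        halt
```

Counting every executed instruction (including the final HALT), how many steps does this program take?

29

$t6=9
$t0=5
$t3=4
$t6=9+12=21
$t0=5+21=26
$t6=21%7=0
$t3=4+1=5
cmp $t3, 8  (cmp 5,8)
bne start: taken
$t6=0+12=12
$t0=26+12=38
$t6=12%7=5
$t3=5+1=6
cmp $t3, 8  (cmp 6,8)
bne start: taken
$t6=5+12=17
$t0=38+17=55
$t6=17%7=3
$t3=6+1=7
cmp $t3, 8  (cmp 7,8)
bne start: taken
$t6=3+12=15
$t0=55+15=70
$t6=15%7=1
$t3=7+1=8
cmp $t3, 8  (cmp 8,8)
bne start: not taken
$t6=1|11=11
halt.
Total executed instructions: 29.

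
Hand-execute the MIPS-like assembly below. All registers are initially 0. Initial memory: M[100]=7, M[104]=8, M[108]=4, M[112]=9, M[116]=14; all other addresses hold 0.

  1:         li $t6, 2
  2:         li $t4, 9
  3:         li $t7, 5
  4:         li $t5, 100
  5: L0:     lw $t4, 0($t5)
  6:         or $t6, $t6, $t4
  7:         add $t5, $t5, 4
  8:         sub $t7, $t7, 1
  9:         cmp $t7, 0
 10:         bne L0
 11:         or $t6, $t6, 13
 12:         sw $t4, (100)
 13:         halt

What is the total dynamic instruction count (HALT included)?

$t6=2
$t4=9
$t7=5
$t5=100
$t4=M[100]=7
$t6=2|7=7
$t5=100+4=104
$t7=5-1=4
cmp $t7, 0  (cmp 4,0)
bne L0: taken
$t4=M[104]=8
$t6=7|8=15
$t5=104+4=108
$t7=4-1=3
cmp $t7, 0  (cmp 3,0)
bne L0: taken
$t4=M[108]=4
$t6=15|4=15
$t5=108+4=112
$t7=3-1=2
cmp $t7, 0  (cmp 2,0)
bne L0: taken
$t4=M[112]=9
$t6=15|9=15
$t5=112+4=116
$t7=2-1=1
cmp $t7, 0  (cmp 1,0)
bne L0: taken
$t4=M[116]=14
$t6=15|14=15
$t5=116+4=120
$t7=1-1=0
cmp $t7, 0  (cmp 0,0)
bne L0: not taken
$t6=15|13=15
sw $t4, (100) → M[100]=14
halt.
Total executed instructions: 37.

37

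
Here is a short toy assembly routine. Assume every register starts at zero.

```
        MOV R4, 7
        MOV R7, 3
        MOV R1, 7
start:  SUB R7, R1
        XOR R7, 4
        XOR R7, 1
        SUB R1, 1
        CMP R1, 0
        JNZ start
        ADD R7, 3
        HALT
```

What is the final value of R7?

MOV R4, 7 → R4=7
MOV R7, 3 → R7=3
MOV R1, 7 → R1=7
SUB R7, R1 → R7=3-7=-4
XOR R7, 4 → R7=(-4)^4=-8
XOR R7, 1 → R7=(-8)^1=-7
SUB R1, 1 → R1=7-1=6
CMP R1, 0  (cmp 6,0)
JNZ start: taken
SUB R7, R1 → R7=(-7)-6=-13
XOR R7, 4 → R7=(-13)^4=-9
XOR R7, 1 → R7=(-9)^1=-10
SUB R1, 1 → R1=6-1=5
CMP R1, 0  (cmp 5,0)
JNZ start: taken
SUB R7, R1 → R7=(-10)-5=-15
XOR R7, 4 → R7=(-15)^4=-11
XOR R7, 1 → R7=(-11)^1=-12
SUB R1, 1 → R1=5-1=4
CMP R1, 0  (cmp 4,0)
JNZ start: taken
SUB R7, R1 → R7=(-12)-4=-16
XOR R7, 4 → R7=(-16)^4=-12
XOR R7, 1 → R7=(-12)^1=-11
SUB R1, 1 → R1=4-1=3
CMP R1, 0  (cmp 3,0)
JNZ start: taken
SUB R7, R1 → R7=(-11)-3=-14
XOR R7, 4 → R7=(-14)^4=-10
XOR R7, 1 → R7=(-10)^1=-9
SUB R1, 1 → R1=3-1=2
CMP R1, 0  (cmp 2,0)
JNZ start: taken
SUB R7, R1 → R7=(-9)-2=-11
XOR R7, 4 → R7=(-11)^4=-15
XOR R7, 1 → R7=(-15)^1=-16
SUB R1, 1 → R1=2-1=1
CMP R1, 0  (cmp 1,0)
JNZ start: taken
SUB R7, R1 → R7=(-16)-1=-17
XOR R7, 4 → R7=(-17)^4=-21
XOR R7, 1 → R7=(-21)^1=-22
SUB R1, 1 → R1=1-1=0
CMP R1, 0  (cmp 0,0)
JNZ start: not taken
ADD R7, 3 → R7=(-22)+3=-19
halt.

-19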